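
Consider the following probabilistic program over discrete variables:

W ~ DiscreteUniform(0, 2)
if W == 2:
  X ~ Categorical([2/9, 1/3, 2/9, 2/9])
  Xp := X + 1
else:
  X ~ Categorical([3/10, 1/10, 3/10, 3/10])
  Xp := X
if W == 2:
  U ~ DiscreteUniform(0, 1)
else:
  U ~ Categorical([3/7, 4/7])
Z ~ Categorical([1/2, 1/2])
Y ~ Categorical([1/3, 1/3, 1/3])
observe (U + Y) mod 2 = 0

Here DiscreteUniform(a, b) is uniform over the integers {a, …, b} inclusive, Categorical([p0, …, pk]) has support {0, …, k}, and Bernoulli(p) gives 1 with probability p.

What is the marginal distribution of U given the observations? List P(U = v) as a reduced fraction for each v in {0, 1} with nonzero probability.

P(U=0) = 38/61, P(U=1) = 23/61

Enumerate traces; 72 have nonzero weight after conditioning:
  (W=0, X=0, U=0, Z=0, Y=0) weight 1/140
  (W=0, X=0, U=0, Z=0, Y=2) weight 1/140
  (W=0, X=0, U=0, Z=1, Y=0) weight 1/140
  (W=0, X=0, U=0, Z=1, Y=2) weight 1/140
  (W=0, X=0, U=1, Z=0, Y=1) weight 1/105
  (W=0, X=0, U=1, Z=1, Y=1) weight 1/105
  (W=0, X=1, U=0, Z=0, Y=0) weight 1/420
  (W=0, X=1, U=0, Z=0, Y=2) weight 1/420
  … 64 more
Group by U:
  weight(U=0) = 19/63
  weight(U=1) = 23/126
Total weight = 19/63 + 23/126 = 61/126
P(U=0 | obs) = 19/63 / 61/126 = 38/61
P(U=1 | obs) = 23/126 / 61/126 = 23/61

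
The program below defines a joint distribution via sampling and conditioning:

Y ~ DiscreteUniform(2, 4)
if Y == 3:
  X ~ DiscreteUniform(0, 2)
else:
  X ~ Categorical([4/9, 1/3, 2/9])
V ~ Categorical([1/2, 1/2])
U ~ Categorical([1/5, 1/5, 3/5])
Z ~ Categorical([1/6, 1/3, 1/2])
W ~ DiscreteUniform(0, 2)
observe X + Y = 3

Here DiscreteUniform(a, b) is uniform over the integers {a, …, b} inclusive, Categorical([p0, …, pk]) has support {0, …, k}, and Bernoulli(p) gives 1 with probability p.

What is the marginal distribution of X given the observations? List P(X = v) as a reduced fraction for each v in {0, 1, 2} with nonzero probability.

P(X=0) = 1/2, P(X=1) = 1/2

Enumerate traces; 108 have nonzero weight after conditioning:
  (Y=2, X=1, V=0, U=0, Z=0, W=0) weight 1/1620
  (Y=2, X=1, V=0, U=0, Z=0, W=1) weight 1/1620
  (Y=2, X=1, V=0, U=0, Z=0, W=2) weight 1/1620
  (Y=2, X=1, V=0, U=0, Z=1, W=0) weight 1/810
  (Y=2, X=1, V=0, U=0, Z=1, W=1) weight 1/810
  (Y=2, X=1, V=0, U=0, Z=1, W=2) weight 1/810
  (Y=2, X=1, V=0, U=0, Z=2, W=0) weight 1/540
  (Y=2, X=1, V=0, U=0, Z=2, W=1) weight 1/540
  (Y=3, X=0, V=0, U=0, Z=0, W=0) weight 1/1620
  … 99 more
Group by X:
  weight(X=0) = 1/9
  weight(X=1) = 1/9
Total weight = 1/9 + 1/9 = 2/9
P(X=0 | obs) = 1/9 / 2/9 = 1/2
P(X=1 | obs) = 1/9 / 2/9 = 1/2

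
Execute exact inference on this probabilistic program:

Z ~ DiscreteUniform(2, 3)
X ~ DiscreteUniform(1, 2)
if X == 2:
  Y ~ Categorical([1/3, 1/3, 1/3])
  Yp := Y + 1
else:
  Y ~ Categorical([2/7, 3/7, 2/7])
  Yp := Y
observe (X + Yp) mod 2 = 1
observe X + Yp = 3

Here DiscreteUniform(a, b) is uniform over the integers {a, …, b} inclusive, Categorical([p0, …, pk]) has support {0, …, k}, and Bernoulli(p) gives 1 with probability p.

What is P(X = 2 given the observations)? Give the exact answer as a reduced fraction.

Enumerate traces; 4 have nonzero weight after conditioning:
  (Z=2, X=1, Y=2) weight 1/14
  (Z=2, X=2, Y=0) weight 1/12
  (Z=3, X=1, Y=2) weight 1/14
  (Z=3, X=2, Y=0) weight 1/12
Group by X:
  weight(X=1) = 1/7
  weight(X=2) = 1/6
Total weight = 1/7 + 1/6 = 13/42
P(X=1 | obs) = 1/7 / 13/42 = 6/13
P(X=2 | obs) = 1/6 / 13/42 = 7/13

P(X = 2 | obs) = 7/13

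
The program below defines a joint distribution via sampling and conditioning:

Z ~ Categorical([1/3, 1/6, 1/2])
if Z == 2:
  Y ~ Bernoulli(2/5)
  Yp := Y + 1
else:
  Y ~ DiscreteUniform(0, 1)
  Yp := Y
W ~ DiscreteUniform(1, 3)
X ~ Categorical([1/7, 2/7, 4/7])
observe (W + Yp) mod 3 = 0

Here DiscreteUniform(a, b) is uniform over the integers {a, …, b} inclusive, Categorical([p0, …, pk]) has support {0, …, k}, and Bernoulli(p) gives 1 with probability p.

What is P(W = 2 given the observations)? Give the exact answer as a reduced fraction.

Enumerate traces; 18 have nonzero weight after conditioning:
  (Z=0, Y=0, W=3, X=0) weight 1/126
  (Z=0, Y=0, W=3, X=1) weight 1/63
  (Z=0, Y=0, W=3, X=2) weight 2/63
  (Z=0, Y=1, W=2, X=0) weight 1/126
  (Z=0, Y=1, W=2, X=1) weight 1/63
  (Z=0, Y=1, W=2, X=2) weight 2/63
  (Z=1, Y=0, W=3, X=0) weight 1/252
  (Z=1, Y=0, W=3, X=1) weight 1/126
  (Z=2, Y=1, W=1, X=0) weight 1/105
  … 9 more
Group by W:
  weight(W=1) = 1/15
  weight(W=2) = 11/60
  weight(W=3) = 1/12
Total weight = 1/15 + 11/60 + 1/12 = 1/3
P(W=1 | obs) = 1/15 / 1/3 = 1/5
P(W=2 | obs) = 11/60 / 1/3 = 11/20
P(W=3 | obs) = 1/12 / 1/3 = 1/4

P(W = 2 | obs) = 11/20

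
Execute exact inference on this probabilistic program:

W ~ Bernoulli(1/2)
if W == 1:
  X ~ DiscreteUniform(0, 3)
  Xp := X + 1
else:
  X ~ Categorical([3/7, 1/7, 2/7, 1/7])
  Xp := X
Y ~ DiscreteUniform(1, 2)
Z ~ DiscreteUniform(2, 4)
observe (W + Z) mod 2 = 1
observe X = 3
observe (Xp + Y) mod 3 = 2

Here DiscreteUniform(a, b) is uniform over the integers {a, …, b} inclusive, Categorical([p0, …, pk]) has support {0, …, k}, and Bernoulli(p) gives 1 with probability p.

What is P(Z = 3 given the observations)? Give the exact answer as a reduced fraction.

Enumerate traces; 3 have nonzero weight after conditioning:
  (W=0, X=3, Y=2, Z=3) weight 1/84
  (W=1, X=3, Y=1, Z=2) weight 1/48
  (W=1, X=3, Y=1, Z=4) weight 1/48
Group by Z:
  weight(Z=2) = 1/48
  weight(Z=3) = 1/84
  weight(Z=4) = 1/48
Total weight = 1/48 + 1/84 + 1/48 = 3/56
P(Z=2 | obs) = 1/48 / 3/56 = 7/18
P(Z=3 | obs) = 1/84 / 3/56 = 2/9
P(Z=4 | obs) = 1/48 / 3/56 = 7/18

P(Z = 3 | obs) = 2/9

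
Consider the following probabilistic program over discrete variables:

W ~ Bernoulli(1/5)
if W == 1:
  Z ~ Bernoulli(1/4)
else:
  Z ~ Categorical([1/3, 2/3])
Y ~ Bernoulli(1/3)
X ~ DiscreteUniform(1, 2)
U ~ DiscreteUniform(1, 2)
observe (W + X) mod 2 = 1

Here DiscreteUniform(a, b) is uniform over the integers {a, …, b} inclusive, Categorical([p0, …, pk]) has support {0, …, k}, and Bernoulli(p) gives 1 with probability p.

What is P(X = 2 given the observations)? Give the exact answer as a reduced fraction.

Enumerate traces; 16 have nonzero weight after conditioning:
  (W=0, Z=0, Y=0, X=1, U=1) weight 2/45
  (W=0, Z=0, Y=0, X=1, U=2) weight 2/45
  (W=0, Z=0, Y=1, X=1, U=1) weight 1/45
  (W=0, Z=0, Y=1, X=1, U=2) weight 1/45
  (W=0, Z=1, Y=0, X=1, U=1) weight 4/45
  (W=0, Z=1, Y=0, X=1, U=2) weight 4/45
  (W=0, Z=1, Y=1, X=1, U=1) weight 2/45
  (W=0, Z=1, Y=1, X=1, U=2) weight 2/45
  (W=1, Z=0, Y=0, X=2, U=1) weight 1/40
  … 7 more
Group by X:
  weight(X=1) = 2/5
  weight(X=2) = 1/10
Total weight = 2/5 + 1/10 = 1/2
P(X=1 | obs) = 2/5 / 1/2 = 4/5
P(X=2 | obs) = 1/10 / 1/2 = 1/5

P(X = 2 | obs) = 1/5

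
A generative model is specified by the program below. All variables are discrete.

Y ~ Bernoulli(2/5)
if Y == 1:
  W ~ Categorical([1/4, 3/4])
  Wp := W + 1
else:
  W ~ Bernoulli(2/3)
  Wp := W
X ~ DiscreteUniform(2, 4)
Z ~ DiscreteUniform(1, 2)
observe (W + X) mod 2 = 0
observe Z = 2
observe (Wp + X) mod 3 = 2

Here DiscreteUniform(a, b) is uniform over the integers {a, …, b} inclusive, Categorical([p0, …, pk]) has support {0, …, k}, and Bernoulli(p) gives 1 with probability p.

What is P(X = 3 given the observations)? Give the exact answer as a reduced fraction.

Enumerate traces; 3 have nonzero weight after conditioning:
  (Y=0, W=0, X=2, Z=2) weight 1/30
  (Y=1, W=0, X=4, Z=2) weight 1/60
  (Y=1, W=1, X=3, Z=2) weight 1/20
Group by X:
  weight(X=2) = 1/30
  weight(X=3) = 1/20
  weight(X=4) = 1/60
Total weight = 1/30 + 1/20 + 1/60 = 1/10
P(X=2 | obs) = 1/30 / 1/10 = 1/3
P(X=3 | obs) = 1/20 / 1/10 = 1/2
P(X=4 | obs) = 1/60 / 1/10 = 1/6

P(X = 3 | obs) = 1/2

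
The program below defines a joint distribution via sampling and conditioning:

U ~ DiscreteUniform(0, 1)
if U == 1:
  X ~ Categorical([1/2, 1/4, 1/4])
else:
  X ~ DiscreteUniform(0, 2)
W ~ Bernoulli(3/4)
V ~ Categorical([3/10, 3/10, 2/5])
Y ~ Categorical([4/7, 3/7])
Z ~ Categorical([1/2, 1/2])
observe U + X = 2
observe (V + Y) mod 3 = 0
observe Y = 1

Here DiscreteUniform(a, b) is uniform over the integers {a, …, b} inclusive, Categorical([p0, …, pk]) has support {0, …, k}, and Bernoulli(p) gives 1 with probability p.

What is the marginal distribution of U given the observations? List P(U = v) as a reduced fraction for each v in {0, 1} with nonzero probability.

P(U=0) = 4/7, P(U=1) = 3/7

Enumerate traces; 8 have nonzero weight after conditioning:
  (U=0, X=2, W=0, V=2, Y=1, Z=0) weight 1/280
  (U=0, X=2, W=0, V=2, Y=1, Z=1) weight 1/280
  (U=0, X=2, W=1, V=2, Y=1, Z=0) weight 3/280
  (U=0, X=2, W=1, V=2, Y=1, Z=1) weight 3/280
  (U=1, X=1, W=0, V=2, Y=1, Z=0) weight 3/1120
  (U=1, X=1, W=0, V=2, Y=1, Z=1) weight 3/1120
  (U=1, X=1, W=1, V=2, Y=1, Z=0) weight 9/1120
  (U=1, X=1, W=1, V=2, Y=1, Z=1) weight 9/1120
Group by U:
  weight(U=0) = 1/35
  weight(U=1) = 3/140
Total weight = 1/35 + 3/140 = 1/20
P(U=0 | obs) = 1/35 / 1/20 = 4/7
P(U=1 | obs) = 3/140 / 1/20 = 3/7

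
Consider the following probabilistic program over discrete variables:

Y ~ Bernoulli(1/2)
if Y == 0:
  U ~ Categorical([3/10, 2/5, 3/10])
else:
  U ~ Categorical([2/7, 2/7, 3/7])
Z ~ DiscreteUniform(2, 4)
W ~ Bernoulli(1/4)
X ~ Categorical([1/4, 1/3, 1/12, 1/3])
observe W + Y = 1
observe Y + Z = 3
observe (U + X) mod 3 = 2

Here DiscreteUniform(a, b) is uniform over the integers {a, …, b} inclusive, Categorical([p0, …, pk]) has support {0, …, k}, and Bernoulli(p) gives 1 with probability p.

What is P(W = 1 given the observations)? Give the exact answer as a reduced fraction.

P(W = 1 | obs) = 28/121

Enumerate traces; 8 have nonzero weight after conditioning:
  (Y=0, U=0, Z=3, W=1, X=2) weight 1/960
  (Y=0, U=1, Z=3, W=1, X=1) weight 1/180
  (Y=0, U=2, Z=3, W=1, X=0) weight 1/320
  (Y=0, U=2, Z=3, W=1, X=3) weight 1/240
  (Y=1, U=0, Z=2, W=0, X=2) weight 1/336
  (Y=1, U=1, Z=2, W=0, X=1) weight 1/84
  (Y=1, U=2, Z=2, W=0, X=0) weight 3/224
  (Y=1, U=2, Z=2, W=0, X=3) weight 1/56
Group by W:
  weight(W=0) = 31/672
  weight(W=1) = 1/72
Total weight = 31/672 + 1/72 = 121/2016
P(W=0 | obs) = 31/672 / 121/2016 = 93/121
P(W=1 | obs) = 1/72 / 121/2016 = 28/121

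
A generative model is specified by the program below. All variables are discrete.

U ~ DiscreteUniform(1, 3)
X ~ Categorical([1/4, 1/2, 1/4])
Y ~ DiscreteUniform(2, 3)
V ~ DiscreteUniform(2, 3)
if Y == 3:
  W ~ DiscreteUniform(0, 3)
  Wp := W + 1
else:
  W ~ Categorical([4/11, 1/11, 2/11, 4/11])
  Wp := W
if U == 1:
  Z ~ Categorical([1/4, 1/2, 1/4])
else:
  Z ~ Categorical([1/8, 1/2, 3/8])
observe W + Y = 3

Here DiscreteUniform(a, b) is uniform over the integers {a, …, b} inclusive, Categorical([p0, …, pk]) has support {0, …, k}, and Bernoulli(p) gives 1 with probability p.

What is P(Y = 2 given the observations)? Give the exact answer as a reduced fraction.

P(Y = 2 | obs) = 4/15

Enumerate traces; 108 have nonzero weight after conditioning:
  (U=1, X=0, Y=2, V=2, W=1, Z=0) weight 1/2112
  (U=1, X=0, Y=2, V=2, W=1, Z=1) weight 1/1056
  (U=1, X=0, Y=2, V=2, W=1, Z=2) weight 1/2112
  (U=1, X=0, Y=2, V=3, W=1, Z=0) weight 1/2112
  (U=1, X=0, Y=2, V=3, W=1, Z=1) weight 1/1056
  (U=1, X=0, Y=2, V=3, W=1, Z=2) weight 1/2112
  (U=1, X=0, Y=3, V=2, W=0, Z=0) weight 1/768
  (U=1, X=0, Y=3, V=2, W=0, Z=1) weight 1/384
  … 100 more
Group by Y:
  weight(Y=2) = 1/22
  weight(Y=3) = 1/8
Total weight = 1/22 + 1/8 = 15/88
P(Y=2 | obs) = 1/22 / 15/88 = 4/15
P(Y=3 | obs) = 1/8 / 15/88 = 11/15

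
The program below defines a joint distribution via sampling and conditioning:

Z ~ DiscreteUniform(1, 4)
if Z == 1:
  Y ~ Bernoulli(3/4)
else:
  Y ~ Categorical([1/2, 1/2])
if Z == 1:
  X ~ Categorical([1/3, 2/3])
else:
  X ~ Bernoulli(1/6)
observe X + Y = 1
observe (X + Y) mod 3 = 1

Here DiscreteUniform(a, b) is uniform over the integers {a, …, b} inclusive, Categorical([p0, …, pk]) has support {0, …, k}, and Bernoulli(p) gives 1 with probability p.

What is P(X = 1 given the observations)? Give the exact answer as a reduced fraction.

P(X = 1 | obs) = 5/23

Enumerate traces; 8 have nonzero weight after conditioning:
  (Z=1, Y=0, X=1) weight 1/24
  (Z=1, Y=1, X=0) weight 1/16
  (Z=2, Y=0, X=1) weight 1/48
  (Z=2, Y=1, X=0) weight 5/48
  (Z=3, Y=0, X=1) weight 1/48
  (Z=3, Y=1, X=0) weight 5/48
  (Z=4, Y=0, X=1) weight 1/48
  (Z=4, Y=1, X=0) weight 5/48
Group by X:
  weight(X=0) = 3/8
  weight(X=1) = 5/48
Total weight = 3/8 + 5/48 = 23/48
P(X=0 | obs) = 3/8 / 23/48 = 18/23
P(X=1 | obs) = 5/48 / 23/48 = 5/23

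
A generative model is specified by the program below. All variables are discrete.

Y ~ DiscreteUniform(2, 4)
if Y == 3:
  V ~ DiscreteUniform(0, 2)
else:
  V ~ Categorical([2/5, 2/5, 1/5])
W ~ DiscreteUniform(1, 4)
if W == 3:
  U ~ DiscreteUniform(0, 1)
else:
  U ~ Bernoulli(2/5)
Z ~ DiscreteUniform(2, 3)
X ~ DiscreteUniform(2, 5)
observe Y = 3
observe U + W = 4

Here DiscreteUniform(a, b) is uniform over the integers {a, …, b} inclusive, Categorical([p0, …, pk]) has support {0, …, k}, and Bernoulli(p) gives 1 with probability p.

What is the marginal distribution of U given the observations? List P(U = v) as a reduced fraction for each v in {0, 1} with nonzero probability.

P(U=0) = 6/11, P(U=1) = 5/11

Enumerate traces; 48 have nonzero weight after conditioning:
  (Y=3, V=0, W=3, U=1, Z=2, X=2) weight 1/576
  (Y=3, V=0, W=3, U=1, Z=2, X=3) weight 1/576
  (Y=3, V=0, W=3, U=1, Z=2, X=4) weight 1/576
  (Y=3, V=0, W=3, U=1, Z=2, X=5) weight 1/576
  (Y=3, V=0, W=3, U=1, Z=3, X=2) weight 1/576
  (Y=3, V=0, W=3, U=1, Z=3, X=3) weight 1/576
  (Y=3, V=0, W=3, U=1, Z=3, X=4) weight 1/576
  (Y=3, V=0, W=3, U=1, Z=3, X=5) weight 1/576
  (Y=3, V=0, W=4, U=0, Z=2, X=2) weight 1/480
  … 39 more
Group by U:
  weight(U=0) = 1/20
  weight(U=1) = 1/24
Total weight = 1/20 + 1/24 = 11/120
P(U=0 | obs) = 1/20 / 11/120 = 6/11
P(U=1 | obs) = 1/24 / 11/120 = 5/11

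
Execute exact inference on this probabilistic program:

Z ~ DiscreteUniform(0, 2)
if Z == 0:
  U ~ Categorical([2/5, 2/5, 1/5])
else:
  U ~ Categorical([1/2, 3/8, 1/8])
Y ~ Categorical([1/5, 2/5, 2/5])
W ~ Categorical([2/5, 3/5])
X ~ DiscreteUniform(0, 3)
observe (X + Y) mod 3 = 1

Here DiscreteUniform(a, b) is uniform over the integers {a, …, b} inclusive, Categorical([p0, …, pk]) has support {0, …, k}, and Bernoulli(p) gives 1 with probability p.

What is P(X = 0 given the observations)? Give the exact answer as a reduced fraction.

P(X = 0 | obs) = 2/7

Enumerate traces; 72 have nonzero weight after conditioning:
  (Z=0, U=0, Y=0, W=0, X=1) weight 1/375
  (Z=0, U=0, Y=0, W=1, X=1) weight 1/250
  (Z=0, U=0, Y=1, W=0, X=0) weight 2/375
  (Z=0, U=0, Y=1, W=0, X=3) weight 2/375
  (Z=0, U=0, Y=1, W=1, X=0) weight 1/125
  (Z=0, U=0, Y=1, W=1, X=3) weight 1/125
  (Z=0, U=0, Y=2, W=0, X=2) weight 2/375
  (Z=0, U=0, Y=2, W=1, X=2) weight 1/125
  … 64 more
Group by X:
  weight(X=0) = 1/10
  weight(X=1) = 1/20
  weight(X=2) = 1/10
  weight(X=3) = 1/10
Total weight = 1/10 + 1/20 + 1/10 + 1/10 = 7/20
P(X=0 | obs) = 1/10 / 7/20 = 2/7
P(X=1 | obs) = 1/20 / 7/20 = 1/7
P(X=2 | obs) = 1/10 / 7/20 = 2/7
P(X=3 | obs) = 1/10 / 7/20 = 2/7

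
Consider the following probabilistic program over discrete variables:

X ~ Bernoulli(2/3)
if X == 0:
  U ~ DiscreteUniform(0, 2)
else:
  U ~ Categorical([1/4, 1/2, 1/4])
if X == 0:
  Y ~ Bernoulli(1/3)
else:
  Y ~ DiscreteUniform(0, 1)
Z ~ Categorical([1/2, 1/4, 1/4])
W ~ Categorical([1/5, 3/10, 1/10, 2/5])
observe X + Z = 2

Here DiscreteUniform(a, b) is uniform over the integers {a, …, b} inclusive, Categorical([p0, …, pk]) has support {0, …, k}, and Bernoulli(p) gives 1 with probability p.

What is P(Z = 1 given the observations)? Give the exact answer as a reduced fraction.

P(Z = 1 | obs) = 2/3

Enumerate traces; 48 have nonzero weight after conditioning:
  (X=0, U=0, Y=0, Z=2, W=0) weight 1/270
  (X=0, U=0, Y=0, Z=2, W=1) weight 1/180
  (X=0, U=0, Y=0, Z=2, W=2) weight 1/540
  (X=0, U=0, Y=0, Z=2, W=3) weight 1/135
  (X=0, U=0, Y=1, Z=2, W=0) weight 1/540
  (X=0, U=0, Y=1, Z=2, W=1) weight 1/360
  (X=0, U=0, Y=1, Z=2, W=2) weight 1/1080
  (X=0, U=0, Y=1, Z=2, W=3) weight 1/270
  (X=1, U=0, Y=0, Z=1, W=0) weight 1/240
  … 39 more
Group by Z:
  weight(Z=1) = 1/6
  weight(Z=2) = 1/12
Total weight = 1/6 + 1/12 = 1/4
P(Z=1 | obs) = 1/6 / 1/4 = 2/3
P(Z=2 | obs) = 1/12 / 1/4 = 1/3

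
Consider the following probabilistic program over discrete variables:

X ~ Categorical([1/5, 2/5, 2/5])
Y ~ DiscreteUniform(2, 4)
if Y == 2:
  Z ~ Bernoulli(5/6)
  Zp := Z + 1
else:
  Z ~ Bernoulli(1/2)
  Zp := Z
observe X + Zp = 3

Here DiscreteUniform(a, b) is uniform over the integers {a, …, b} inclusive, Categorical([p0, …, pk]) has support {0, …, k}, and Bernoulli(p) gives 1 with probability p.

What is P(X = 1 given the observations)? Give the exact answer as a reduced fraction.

Enumerate traces; 4 have nonzero weight after conditioning:
  (X=1, Y=2, Z=1) weight 1/9
  (X=2, Y=2, Z=0) weight 1/45
  (X=2, Y=3, Z=1) weight 1/15
  (X=2, Y=4, Z=1) weight 1/15
Group by X:
  weight(X=1) = 1/9
  weight(X=2) = 7/45
Total weight = 1/9 + 7/45 = 4/15
P(X=1 | obs) = 1/9 / 4/15 = 5/12
P(X=2 | obs) = 7/45 / 4/15 = 7/12

P(X = 1 | obs) = 5/12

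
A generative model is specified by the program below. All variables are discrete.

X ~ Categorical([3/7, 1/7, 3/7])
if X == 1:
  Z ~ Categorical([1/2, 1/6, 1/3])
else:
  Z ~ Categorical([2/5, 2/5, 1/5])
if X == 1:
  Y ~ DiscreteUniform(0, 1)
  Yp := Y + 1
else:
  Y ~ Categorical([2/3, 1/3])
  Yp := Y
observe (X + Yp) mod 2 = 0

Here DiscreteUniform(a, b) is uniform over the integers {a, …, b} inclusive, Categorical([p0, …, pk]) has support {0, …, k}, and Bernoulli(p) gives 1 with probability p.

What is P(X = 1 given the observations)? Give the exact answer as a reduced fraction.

Enumerate traces; 9 have nonzero weight after conditioning:
  (X=0, Z=0, Y=0) weight 4/35
  (X=0, Z=1, Y=0) weight 4/35
  (X=0, Z=2, Y=0) weight 2/35
  (X=1, Z=0, Y=0) weight 1/28
  (X=1, Z=1, Y=0) weight 1/84
  (X=1, Z=2, Y=0) weight 1/42
  (X=2, Z=0, Y=0) weight 4/35
  (X=2, Z=1, Y=0) weight 4/35
  … 1 more
Group by X:
  weight(X=0) = 2/7
  weight(X=1) = 1/14
  weight(X=2) = 2/7
Total weight = 2/7 + 1/14 + 2/7 = 9/14
P(X=0 | obs) = 2/7 / 9/14 = 4/9
P(X=1 | obs) = 1/14 / 9/14 = 1/9
P(X=2 | obs) = 2/7 / 9/14 = 4/9

P(X = 1 | obs) = 1/9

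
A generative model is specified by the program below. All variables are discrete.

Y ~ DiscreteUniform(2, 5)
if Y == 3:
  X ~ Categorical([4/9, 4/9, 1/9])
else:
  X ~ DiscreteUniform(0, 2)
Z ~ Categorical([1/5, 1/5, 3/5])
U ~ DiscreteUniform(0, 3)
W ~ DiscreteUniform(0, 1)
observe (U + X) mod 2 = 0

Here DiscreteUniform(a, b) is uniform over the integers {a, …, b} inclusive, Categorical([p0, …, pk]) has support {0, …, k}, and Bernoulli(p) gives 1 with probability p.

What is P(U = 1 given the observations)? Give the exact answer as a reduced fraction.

P(U = 1 | obs) = 13/72

Enumerate traces; 144 have nonzero weight after conditioning:
  (Y=2, X=0, Z=0, U=0, W=0) weight 1/480
  (Y=2, X=0, Z=0, U=0, W=1) weight 1/480
  (Y=2, X=0, Z=0, U=2, W=0) weight 1/480
  (Y=2, X=0, Z=0, U=2, W=1) weight 1/480
  (Y=2, X=0, Z=1, U=0, W=0) weight 1/480
  (Y=2, X=0, Z=1, U=0, W=1) weight 1/480
  (Y=2, X=0, Z=1, U=2, W=0) weight 1/480
  (Y=2, X=0, Z=1, U=2, W=1) weight 1/480
  (Y=2, X=1, Z=0, U=1, W=0) weight 1/480
  (Y=2, X=1, Z=0, U=3, W=0) weight 1/480
  … 134 more
Group by U:
  weight(U=0) = 23/144
  weight(U=1) = 13/144
  weight(U=2) = 23/144
  weight(U=3) = 13/144
Total weight = 23/144 + 13/144 + 23/144 + 13/144 = 1/2
P(U=0 | obs) = 23/144 / 1/2 = 23/72
P(U=1 | obs) = 13/144 / 1/2 = 13/72
P(U=2 | obs) = 23/144 / 1/2 = 23/72
P(U=3 | obs) = 13/144 / 1/2 = 13/72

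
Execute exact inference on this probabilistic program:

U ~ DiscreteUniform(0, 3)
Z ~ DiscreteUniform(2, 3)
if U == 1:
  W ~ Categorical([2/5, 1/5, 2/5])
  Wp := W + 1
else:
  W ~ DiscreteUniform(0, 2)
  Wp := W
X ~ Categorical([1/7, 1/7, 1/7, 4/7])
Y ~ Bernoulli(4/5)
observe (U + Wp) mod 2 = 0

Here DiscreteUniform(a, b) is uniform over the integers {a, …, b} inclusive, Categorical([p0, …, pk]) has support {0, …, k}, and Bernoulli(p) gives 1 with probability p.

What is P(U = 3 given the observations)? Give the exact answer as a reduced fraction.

P(U = 3 | obs) = 5/37

Enumerate traces; 112 have nonzero weight after conditioning:
  (U=0, Z=2, W=0, X=0, Y=0) weight 1/840
  (U=0, Z=2, W=0, X=0, Y=1) weight 1/210
  (U=0, Z=2, W=0, X=1, Y=0) weight 1/840
  (U=0, Z=2, W=0, X=1, Y=1) weight 1/210
  (U=0, Z=2, W=0, X=2, Y=0) weight 1/840
  (U=0, Z=2, W=0, X=2, Y=1) weight 1/210
  (U=0, Z=2, W=0, X=3, Y=0) weight 1/210
  (U=0, Z=2, W=0, X=3, Y=1) weight 2/105
  (U=1, Z=2, W=0, X=0, Y=0) weight 1/700
  (U=2, Z=2, W=0, X=0, Y=0) weight 1/840
  … 102 more
Group by U:
  weight(U=0) = 1/6
  weight(U=1) = 1/5
  weight(U=2) = 1/6
  weight(U=3) = 1/12
Total weight = 1/6 + 1/5 + 1/6 + 1/12 = 37/60
P(U=0 | obs) = 1/6 / 37/60 = 10/37
P(U=1 | obs) = 1/5 / 37/60 = 12/37
P(U=2 | obs) = 1/6 / 37/60 = 10/37
P(U=3 | obs) = 1/12 / 37/60 = 5/37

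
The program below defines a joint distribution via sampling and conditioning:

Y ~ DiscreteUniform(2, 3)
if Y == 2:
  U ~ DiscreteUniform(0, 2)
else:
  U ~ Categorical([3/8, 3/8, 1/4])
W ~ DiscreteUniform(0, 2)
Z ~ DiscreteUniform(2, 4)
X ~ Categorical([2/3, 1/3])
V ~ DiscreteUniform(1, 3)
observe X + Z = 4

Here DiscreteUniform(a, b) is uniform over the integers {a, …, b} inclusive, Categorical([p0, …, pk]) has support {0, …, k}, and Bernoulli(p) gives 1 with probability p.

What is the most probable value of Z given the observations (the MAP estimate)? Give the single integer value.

Enumerate traces; 108 have nonzero weight after conditioning:
  (Y=2, U=0, W=0, Z=3, X=1, V=1) weight 1/486
  (Y=2, U=0, W=0, Z=3, X=1, V=2) weight 1/486
  (Y=2, U=0, W=0, Z=3, X=1, V=3) weight 1/486
  (Y=2, U=0, W=0, Z=4, X=0, V=1) weight 1/243
  (Y=2, U=0, W=0, Z=4, X=0, V=2) weight 1/243
  (Y=2, U=0, W=0, Z=4, X=0, V=3) weight 1/243
  (Y=2, U=0, W=1, Z=3, X=1, V=1) weight 1/486
  (Y=2, U=0, W=1, Z=3, X=1, V=2) weight 1/486
  … 100 more
Group by Z:
  weight(Z=3) = 1/9
  weight(Z=4) = 2/9
Total weight = 1/9 + 2/9 = 1/3
P(Z=3 | obs) = 1/9 / 1/3 = 1/3
P(Z=4 | obs) = 2/9 / 1/3 = 2/3
argmax = 4

argmax_v P(Z = v | obs) = 4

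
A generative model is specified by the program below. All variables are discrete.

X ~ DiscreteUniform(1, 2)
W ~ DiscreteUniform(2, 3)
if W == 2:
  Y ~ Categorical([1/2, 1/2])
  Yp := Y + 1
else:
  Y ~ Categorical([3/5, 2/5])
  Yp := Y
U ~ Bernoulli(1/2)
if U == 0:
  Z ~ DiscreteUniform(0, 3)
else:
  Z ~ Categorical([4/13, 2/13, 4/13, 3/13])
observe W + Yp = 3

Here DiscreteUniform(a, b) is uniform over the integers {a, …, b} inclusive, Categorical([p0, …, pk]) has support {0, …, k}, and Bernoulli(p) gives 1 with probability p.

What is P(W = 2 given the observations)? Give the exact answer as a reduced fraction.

P(W = 2 | obs) = 5/11

Enumerate traces; 32 have nonzero weight after conditioning:
  (X=1, W=2, Y=0, U=0, Z=0) weight 1/64
  (X=1, W=2, Y=0, U=0, Z=1) weight 1/64
  (X=1, W=2, Y=0, U=0, Z=2) weight 1/64
  (X=1, W=2, Y=0, U=0, Z=3) weight 1/64
  (X=1, W=2, Y=0, U=1, Z=0) weight 1/52
  (X=1, W=2, Y=0, U=1, Z=1) weight 1/104
  (X=1, W=2, Y=0, U=1, Z=2) weight 1/52
  (X=1, W=2, Y=0, U=1, Z=3) weight 3/208
  (X=1, W=3, Y=0, U=0, Z=0) weight 3/160
  … 23 more
Group by W:
  weight(W=2) = 1/4
  weight(W=3) = 3/10
Total weight = 1/4 + 3/10 = 11/20
P(W=2 | obs) = 1/4 / 11/20 = 5/11
P(W=3 | obs) = 3/10 / 11/20 = 6/11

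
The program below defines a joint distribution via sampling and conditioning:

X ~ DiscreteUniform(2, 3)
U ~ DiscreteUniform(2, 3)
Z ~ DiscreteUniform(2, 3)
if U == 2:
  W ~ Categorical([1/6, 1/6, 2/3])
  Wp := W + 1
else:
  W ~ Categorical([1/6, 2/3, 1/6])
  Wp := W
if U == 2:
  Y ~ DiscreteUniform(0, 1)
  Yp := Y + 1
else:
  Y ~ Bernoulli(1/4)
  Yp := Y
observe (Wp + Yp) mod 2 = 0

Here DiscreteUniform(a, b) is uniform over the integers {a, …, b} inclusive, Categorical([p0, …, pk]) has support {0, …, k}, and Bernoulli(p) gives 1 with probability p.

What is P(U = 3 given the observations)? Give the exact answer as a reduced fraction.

Enumerate traces; 24 have nonzero weight after conditioning:
  (X=2, U=2, Z=2, W=0, Y=0) weight 1/96
  (X=2, U=2, Z=2, W=1, Y=1) weight 1/96
  (X=2, U=2, Z=2, W=2, Y=0) weight 1/24
  (X=2, U=2, Z=3, W=0, Y=0) weight 1/96
  (X=2, U=2, Z=3, W=1, Y=1) weight 1/96
  (X=2, U=2, Z=3, W=2, Y=0) weight 1/24
  (X=2, U=3, Z=2, W=0, Y=0) weight 1/64
  (X=2, U=3, Z=2, W=1, Y=1) weight 1/48
  … 16 more
Group by U:
  weight(U=2) = 1/4
  weight(U=3) = 5/24
Total weight = 1/4 + 5/24 = 11/24
P(U=2 | obs) = 1/4 / 11/24 = 6/11
P(U=3 | obs) = 5/24 / 11/24 = 5/11

P(U = 3 | obs) = 5/11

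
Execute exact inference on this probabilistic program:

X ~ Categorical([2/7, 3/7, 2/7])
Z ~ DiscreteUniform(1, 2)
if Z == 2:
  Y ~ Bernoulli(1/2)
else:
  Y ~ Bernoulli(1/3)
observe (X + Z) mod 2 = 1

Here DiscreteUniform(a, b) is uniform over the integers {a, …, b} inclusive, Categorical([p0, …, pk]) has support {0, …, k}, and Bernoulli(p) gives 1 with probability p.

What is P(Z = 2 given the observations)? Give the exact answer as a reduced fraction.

Enumerate traces; 6 have nonzero weight after conditioning:
  (X=0, Z=1, Y=0) weight 2/21
  (X=0, Z=1, Y=1) weight 1/21
  (X=1, Z=2, Y=0) weight 3/28
  (X=1, Z=2, Y=1) weight 3/28
  (X=2, Z=1, Y=0) weight 2/21
  (X=2, Z=1, Y=1) weight 1/21
Group by Z:
  weight(Z=1) = 2/7
  weight(Z=2) = 3/14
Total weight = 2/7 + 3/14 = 1/2
P(Z=1 | obs) = 2/7 / 1/2 = 4/7
P(Z=2 | obs) = 3/14 / 1/2 = 3/7

P(Z = 2 | obs) = 3/7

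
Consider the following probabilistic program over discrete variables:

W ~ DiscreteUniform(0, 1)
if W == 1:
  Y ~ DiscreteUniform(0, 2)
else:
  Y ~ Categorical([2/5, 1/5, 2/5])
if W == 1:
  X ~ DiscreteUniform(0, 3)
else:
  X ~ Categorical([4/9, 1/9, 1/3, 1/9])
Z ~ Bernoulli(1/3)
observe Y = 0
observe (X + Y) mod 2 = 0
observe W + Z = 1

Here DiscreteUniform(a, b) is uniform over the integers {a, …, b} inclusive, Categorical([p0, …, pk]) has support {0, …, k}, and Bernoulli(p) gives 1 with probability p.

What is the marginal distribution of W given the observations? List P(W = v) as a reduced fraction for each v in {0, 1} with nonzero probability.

P(W=0) = 14/29, P(W=1) = 15/29

Enumerate traces; 4 have nonzero weight after conditioning:
  (W=0, Y=0, X=0, Z=1) weight 4/135
  (W=0, Y=0, X=2, Z=1) weight 1/45
  (W=1, Y=0, X=0, Z=0) weight 1/36
  (W=1, Y=0, X=2, Z=0) weight 1/36
Group by W:
  weight(W=0) = 7/135
  weight(W=1) = 1/18
Total weight = 7/135 + 1/18 = 29/270
P(W=0 | obs) = 7/135 / 29/270 = 14/29
P(W=1 | obs) = 1/18 / 29/270 = 15/29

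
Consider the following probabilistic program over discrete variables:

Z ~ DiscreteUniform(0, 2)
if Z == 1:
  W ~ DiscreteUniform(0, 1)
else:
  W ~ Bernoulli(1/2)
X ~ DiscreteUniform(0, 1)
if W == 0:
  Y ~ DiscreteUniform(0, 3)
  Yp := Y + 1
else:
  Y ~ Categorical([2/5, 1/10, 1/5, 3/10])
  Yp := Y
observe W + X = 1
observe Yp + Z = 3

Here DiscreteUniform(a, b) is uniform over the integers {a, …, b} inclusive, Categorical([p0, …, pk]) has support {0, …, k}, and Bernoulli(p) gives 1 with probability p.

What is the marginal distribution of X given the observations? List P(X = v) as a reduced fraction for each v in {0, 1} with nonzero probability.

P(X=0) = 4/9, P(X=1) = 5/9

Enumerate traces; 6 have nonzero weight after conditioning:
  (Z=0, W=0, X=1, Y=2) weight 1/48
  (Z=0, W=1, X=0, Y=3) weight 1/40
  (Z=1, W=0, X=1, Y=1) weight 1/48
  (Z=1, W=1, X=0, Y=2) weight 1/60
  (Z=2, W=0, X=1, Y=0) weight 1/48
  (Z=2, W=1, X=0, Y=1) weight 1/120
Group by X:
  weight(X=0) = 1/20
  weight(X=1) = 1/16
Total weight = 1/20 + 1/16 = 9/80
P(X=0 | obs) = 1/20 / 9/80 = 4/9
P(X=1 | obs) = 1/16 / 9/80 = 5/9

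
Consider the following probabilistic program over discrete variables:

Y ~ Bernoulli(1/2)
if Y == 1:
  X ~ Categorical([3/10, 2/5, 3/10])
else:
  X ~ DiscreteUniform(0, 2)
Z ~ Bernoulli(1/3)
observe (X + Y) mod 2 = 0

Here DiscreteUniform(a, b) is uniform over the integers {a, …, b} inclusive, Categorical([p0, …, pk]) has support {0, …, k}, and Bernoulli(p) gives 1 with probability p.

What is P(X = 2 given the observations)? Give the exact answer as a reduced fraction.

P(X = 2 | obs) = 5/16

Enumerate traces; 6 have nonzero weight after conditioning:
  (Y=0, X=0, Z=0) weight 1/9
  (Y=0, X=0, Z=1) weight 1/18
  (Y=0, X=2, Z=0) weight 1/9
  (Y=0, X=2, Z=1) weight 1/18
  (Y=1, X=1, Z=0) weight 2/15
  (Y=1, X=1, Z=1) weight 1/15
Group by X:
  weight(X=0) = 1/6
  weight(X=1) = 1/5
  weight(X=2) = 1/6
Total weight = 1/6 + 1/5 + 1/6 = 8/15
P(X=0 | obs) = 1/6 / 8/15 = 5/16
P(X=1 | obs) = 1/5 / 8/15 = 3/8
P(X=2 | obs) = 1/6 / 8/15 = 5/16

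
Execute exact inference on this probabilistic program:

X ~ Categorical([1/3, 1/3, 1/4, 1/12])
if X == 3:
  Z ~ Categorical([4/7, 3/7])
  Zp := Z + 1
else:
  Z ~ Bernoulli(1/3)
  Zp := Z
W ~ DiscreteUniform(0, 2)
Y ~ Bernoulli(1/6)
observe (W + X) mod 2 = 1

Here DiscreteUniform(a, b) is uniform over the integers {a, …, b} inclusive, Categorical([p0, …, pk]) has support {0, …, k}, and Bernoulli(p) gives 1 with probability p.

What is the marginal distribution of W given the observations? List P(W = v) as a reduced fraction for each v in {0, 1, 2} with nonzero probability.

P(W=0) = 5/17, P(W=1) = 7/17, P(W=2) = 5/17

Enumerate traces; 24 have nonzero weight after conditioning:
  (X=0, Z=0, W=1, Y=0) weight 5/81
  (X=0, Z=0, W=1, Y=1) weight 1/81
  (X=0, Z=1, W=1, Y=0) weight 5/162
  (X=0, Z=1, W=1, Y=1) weight 1/162
  (X=1, Z=0, W=0, Y=0) weight 5/81
  (X=1, Z=0, W=0, Y=1) weight 1/81
  (X=1, Z=0, W=2, Y=0) weight 5/81
  (X=1, Z=0, W=2, Y=1) weight 1/81
  … 16 more
Group by W:
  weight(W=0) = 5/36
  weight(W=1) = 7/36
  weight(W=2) = 5/36
Total weight = 5/36 + 7/36 + 5/36 = 17/36
P(W=0 | obs) = 5/36 / 17/36 = 5/17
P(W=1 | obs) = 7/36 / 17/36 = 7/17
P(W=2 | obs) = 5/36 / 17/36 = 5/17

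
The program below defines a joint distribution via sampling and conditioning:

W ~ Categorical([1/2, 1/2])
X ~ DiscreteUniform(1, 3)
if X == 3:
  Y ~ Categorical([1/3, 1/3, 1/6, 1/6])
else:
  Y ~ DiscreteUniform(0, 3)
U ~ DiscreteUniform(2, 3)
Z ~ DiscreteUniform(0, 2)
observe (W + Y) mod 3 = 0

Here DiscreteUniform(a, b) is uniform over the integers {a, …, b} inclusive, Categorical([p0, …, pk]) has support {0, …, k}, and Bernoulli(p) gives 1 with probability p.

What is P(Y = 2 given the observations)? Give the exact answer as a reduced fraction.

P(Y = 2 | obs) = 4/13

Enumerate traces; 54 have nonzero weight after conditioning:
  (W=0, X=1, Y=0, U=2, Z=0) weight 1/144
  (W=0, X=1, Y=0, U=2, Z=1) weight 1/144
  (W=0, X=1, Y=0, U=2, Z=2) weight 1/144
  (W=0, X=1, Y=0, U=3, Z=0) weight 1/144
  (W=0, X=1, Y=0, U=3, Z=1) weight 1/144
  (W=0, X=1, Y=0, U=3, Z=2) weight 1/144
  (W=0, X=1, Y=3, U=2, Z=0) weight 1/144
  (W=0, X=1, Y=3, U=2, Z=1) weight 1/144
  (W=1, X=1, Y=2, U=2, Z=0) weight 1/144
  … 45 more
Group by Y:
  weight(Y=0) = 5/36
  weight(Y=2) = 1/9
  weight(Y=3) = 1/9
Total weight = 5/36 + 1/9 + 1/9 = 13/36
P(Y=0 | obs) = 5/36 / 13/36 = 5/13
P(Y=2 | obs) = 1/9 / 13/36 = 4/13
P(Y=3 | obs) = 1/9 / 13/36 = 4/13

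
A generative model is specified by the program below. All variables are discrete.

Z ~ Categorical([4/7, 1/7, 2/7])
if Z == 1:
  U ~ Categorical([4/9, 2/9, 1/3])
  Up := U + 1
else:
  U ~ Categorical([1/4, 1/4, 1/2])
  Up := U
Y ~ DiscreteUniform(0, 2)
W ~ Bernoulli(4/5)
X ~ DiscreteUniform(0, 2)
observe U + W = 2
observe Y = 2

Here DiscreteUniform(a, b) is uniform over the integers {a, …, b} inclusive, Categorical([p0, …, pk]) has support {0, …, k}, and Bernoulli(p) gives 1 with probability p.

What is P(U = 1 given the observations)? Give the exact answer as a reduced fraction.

Enumerate traces; 18 have nonzero weight after conditioning:
  (Z=0, U=1, Y=2, W=1, X=0) weight 4/315
  (Z=0, U=1, Y=2, W=1, X=1) weight 4/315
  (Z=0, U=1, Y=2, W=1, X=2) weight 4/315
  (Z=0, U=2, Y=2, W=0, X=0) weight 2/315
  (Z=0, U=2, Y=2, W=0, X=1) weight 2/315
  (Z=0, U=2, Y=2, W=0, X=2) weight 2/315
  (Z=1, U=1, Y=2, W=1, X=0) weight 8/2835
  (Z=1, U=1, Y=2, W=1, X=1) weight 8/2835
  … 10 more
Group by U:
  weight(U=1) = 62/945
  weight(U=2) = 2/63
Total weight = 62/945 + 2/63 = 92/945
P(U=1 | obs) = 62/945 / 92/945 = 31/46
P(U=2 | obs) = 2/63 / 92/945 = 15/46

P(U = 1 | obs) = 31/46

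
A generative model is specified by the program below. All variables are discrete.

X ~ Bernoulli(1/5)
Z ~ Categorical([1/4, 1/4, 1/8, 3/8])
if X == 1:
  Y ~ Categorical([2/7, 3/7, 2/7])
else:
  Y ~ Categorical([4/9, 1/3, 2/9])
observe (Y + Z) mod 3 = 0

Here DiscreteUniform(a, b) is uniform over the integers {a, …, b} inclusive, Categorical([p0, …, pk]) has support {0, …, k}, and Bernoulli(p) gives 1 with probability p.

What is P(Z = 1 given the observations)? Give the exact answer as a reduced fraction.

Enumerate traces; 8 have nonzero weight after conditioning:
  (X=0, Z=0, Y=0) weight 4/45
  (X=0, Z=1, Y=2) weight 2/45
  (X=0, Z=2, Y=1) weight 1/30
  (X=0, Z=3, Y=0) weight 2/15
  (X=1, Z=0, Y=0) weight 1/70
  (X=1, Z=1, Y=2) weight 1/70
  (X=1, Z=2, Y=1) weight 3/280
  (X=1, Z=3, Y=0) weight 3/140
Group by Z:
  weight(Z=0) = 13/126
  weight(Z=1) = 37/630
  weight(Z=2) = 37/840
  weight(Z=3) = 13/84
Total weight = 13/126 + 37/630 + 37/840 + 13/84 = 101/280
P(Z=0 | obs) = 13/126 / 101/280 = 260/909
P(Z=1 | obs) = 37/630 / 101/280 = 148/909
P(Z=2 | obs) = 37/840 / 101/280 = 37/303
P(Z=3 | obs) = 13/84 / 101/280 = 130/303

P(Z = 1 | obs) = 148/909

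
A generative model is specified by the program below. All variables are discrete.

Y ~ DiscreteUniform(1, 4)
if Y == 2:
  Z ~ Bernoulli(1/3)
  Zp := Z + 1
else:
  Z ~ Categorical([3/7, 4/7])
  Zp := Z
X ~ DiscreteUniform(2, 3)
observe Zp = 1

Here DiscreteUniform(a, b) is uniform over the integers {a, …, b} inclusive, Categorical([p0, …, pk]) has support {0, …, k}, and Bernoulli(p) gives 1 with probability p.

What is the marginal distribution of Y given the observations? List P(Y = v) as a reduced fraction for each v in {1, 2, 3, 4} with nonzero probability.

Enumerate traces; 8 have nonzero weight after conditioning:
  (Y=1, Z=1, X=2) weight 1/14
  (Y=1, Z=1, X=3) weight 1/14
  (Y=2, Z=0, X=2) weight 1/12
  (Y=2, Z=0, X=3) weight 1/12
  (Y=3, Z=1, X=2) weight 1/14
  (Y=3, Z=1, X=3) weight 1/14
  (Y=4, Z=1, X=2) weight 1/14
  (Y=4, Z=1, X=3) weight 1/14
Group by Y:
  weight(Y=1) = 1/7
  weight(Y=2) = 1/6
  weight(Y=3) = 1/7
  weight(Y=4) = 1/7
Total weight = 1/7 + 1/6 + 1/7 + 1/7 = 25/42
P(Y=1 | obs) = 1/7 / 25/42 = 6/25
P(Y=2 | obs) = 1/6 / 25/42 = 7/25
P(Y=3 | obs) = 1/7 / 25/42 = 6/25
P(Y=4 | obs) = 1/7 / 25/42 = 6/25

P(Y=1) = 6/25, P(Y=2) = 7/25, P(Y=3) = 6/25, P(Y=4) = 6/25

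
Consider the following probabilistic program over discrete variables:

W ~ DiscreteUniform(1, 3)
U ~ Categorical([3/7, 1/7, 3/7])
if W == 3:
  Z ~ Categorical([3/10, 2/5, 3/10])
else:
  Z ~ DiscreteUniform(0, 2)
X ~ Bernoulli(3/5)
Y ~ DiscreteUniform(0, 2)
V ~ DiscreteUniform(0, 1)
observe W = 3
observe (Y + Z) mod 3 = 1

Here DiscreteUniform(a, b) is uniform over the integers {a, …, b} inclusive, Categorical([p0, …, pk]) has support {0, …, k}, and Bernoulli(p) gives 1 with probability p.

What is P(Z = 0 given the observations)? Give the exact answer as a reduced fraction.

Enumerate traces; 36 have nonzero weight after conditioning:
  (W=3, U=0, Z=0, X=0, Y=1, V=0) weight 1/350
  (W=3, U=0, Z=0, X=0, Y=1, V=1) weight 1/350
  (W=3, U=0, Z=0, X=1, Y=1, V=0) weight 3/700
  (W=3, U=0, Z=0, X=1, Y=1, V=1) weight 3/700
  (W=3, U=0, Z=1, X=0, Y=0, V=0) weight 2/525
  (W=3, U=0, Z=1, X=0, Y=0, V=1) weight 2/525
  (W=3, U=0, Z=1, X=1, Y=0, V=0) weight 1/175
  (W=3, U=0, Z=1, X=1, Y=0, V=1) weight 1/175
  (W=3, U=0, Z=2, X=0, Y=2, V=0) weight 1/350
  … 27 more
Group by Z:
  weight(Z=0) = 1/30
  weight(Z=1) = 2/45
  weight(Z=2) = 1/30
Total weight = 1/30 + 2/45 + 1/30 = 1/9
P(Z=0 | obs) = 1/30 / 1/9 = 3/10
P(Z=1 | obs) = 2/45 / 1/9 = 2/5
P(Z=2 | obs) = 1/30 / 1/9 = 3/10

P(Z = 0 | obs) = 3/10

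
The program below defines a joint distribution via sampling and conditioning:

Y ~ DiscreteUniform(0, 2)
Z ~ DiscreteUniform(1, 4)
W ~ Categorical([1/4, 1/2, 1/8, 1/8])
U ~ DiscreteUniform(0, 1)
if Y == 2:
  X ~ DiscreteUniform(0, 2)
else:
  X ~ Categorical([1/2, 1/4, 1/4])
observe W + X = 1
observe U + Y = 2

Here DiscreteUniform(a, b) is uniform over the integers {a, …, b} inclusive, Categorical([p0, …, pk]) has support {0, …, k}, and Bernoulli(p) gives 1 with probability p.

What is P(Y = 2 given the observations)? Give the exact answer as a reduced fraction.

P(Y = 2 | obs) = 4/9

Enumerate traces; 16 have nonzero weight after conditioning:
  (Y=1, Z=1, W=0, U=1, X=1) weight 1/384
  (Y=1, Z=1, W=1, U=1, X=0) weight 1/96
  (Y=1, Z=2, W=0, U=1, X=1) weight 1/384
  (Y=1, Z=2, W=1, U=1, X=0) weight 1/96
  (Y=1, Z=3, W=0, U=1, X=1) weight 1/384
  (Y=1, Z=3, W=1, U=1, X=0) weight 1/96
  (Y=1, Z=4, W=0, U=1, X=1) weight 1/384
  (Y=1, Z=4, W=1, U=1, X=0) weight 1/96
  (Y=2, Z=1, W=0, U=0, X=1) weight 1/288
  … 7 more
Group by Y:
  weight(Y=1) = 5/96
  weight(Y=2) = 1/24
Total weight = 5/96 + 1/24 = 3/32
P(Y=1 | obs) = 5/96 / 3/32 = 5/9
P(Y=2 | obs) = 1/24 / 3/32 = 4/9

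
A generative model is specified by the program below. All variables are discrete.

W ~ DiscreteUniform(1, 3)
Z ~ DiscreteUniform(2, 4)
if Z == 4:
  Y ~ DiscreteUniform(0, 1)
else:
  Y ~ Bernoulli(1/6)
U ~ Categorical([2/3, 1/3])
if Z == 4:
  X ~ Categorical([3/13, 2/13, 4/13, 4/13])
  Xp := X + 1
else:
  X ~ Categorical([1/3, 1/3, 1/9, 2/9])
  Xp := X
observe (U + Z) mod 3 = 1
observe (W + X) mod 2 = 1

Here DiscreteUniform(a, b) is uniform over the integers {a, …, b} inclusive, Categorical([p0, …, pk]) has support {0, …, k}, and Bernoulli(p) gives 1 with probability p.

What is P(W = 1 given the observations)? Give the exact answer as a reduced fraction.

Enumerate traces; 24 have nonzero weight after conditioning:
  (W=1, Z=3, Y=0, U=1, X=0) weight 5/486
  (W=1, Z=3, Y=0, U=1, X=2) weight 5/1458
  (W=1, Z=3, Y=1, U=1, X=0) weight 1/486
  (W=1, Z=3, Y=1, U=1, X=2) weight 1/1458
  (W=1, Z=4, Y=0, U=0, X=0) weight 1/117
  (W=1, Z=4, Y=0, U=0, X=2) weight 4/351
  (W=1, Z=4, Y=1, U=0, X=0) weight 1/117
  (W=1, Z=4, Y=1, U=0, X=2) weight 4/351
  (W=2, Z=3, Y=0, U=1, X=1) weight 5/486
  (W=3, Z=3, Y=0, U=1, X=0) weight 5/486
  … 14 more
Group by W:
  weight(W=1) = 178/3159
  weight(W=2) = 173/3159
  weight(W=3) = 178/3159
Total weight = 178/3159 + 173/3159 + 178/3159 = 529/3159
P(W=1 | obs) = 178/3159 / 529/3159 = 178/529
P(W=2 | obs) = 173/3159 / 529/3159 = 173/529
P(W=3 | obs) = 178/3159 / 529/3159 = 178/529

P(W = 1 | obs) = 178/529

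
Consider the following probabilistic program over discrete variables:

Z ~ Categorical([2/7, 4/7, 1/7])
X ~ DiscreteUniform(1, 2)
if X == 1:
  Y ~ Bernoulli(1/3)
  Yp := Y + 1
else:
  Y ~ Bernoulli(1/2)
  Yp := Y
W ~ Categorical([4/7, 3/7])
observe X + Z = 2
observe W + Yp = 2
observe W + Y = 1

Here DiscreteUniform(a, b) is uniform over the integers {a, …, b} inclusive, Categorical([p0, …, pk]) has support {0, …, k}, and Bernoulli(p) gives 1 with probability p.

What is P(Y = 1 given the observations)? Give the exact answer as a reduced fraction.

Enumerate traces; 2 have nonzero weight after conditioning:
  (Z=1, X=1, Y=0, W=1) weight 4/49
  (Z=1, X=1, Y=1, W=0) weight 8/147
Group by Y:
  weight(Y=0) = 4/49
  weight(Y=1) = 8/147
Total weight = 4/49 + 8/147 = 20/147
P(Y=0 | obs) = 4/49 / 20/147 = 3/5
P(Y=1 | obs) = 8/147 / 20/147 = 2/5

P(Y = 1 | obs) = 2/5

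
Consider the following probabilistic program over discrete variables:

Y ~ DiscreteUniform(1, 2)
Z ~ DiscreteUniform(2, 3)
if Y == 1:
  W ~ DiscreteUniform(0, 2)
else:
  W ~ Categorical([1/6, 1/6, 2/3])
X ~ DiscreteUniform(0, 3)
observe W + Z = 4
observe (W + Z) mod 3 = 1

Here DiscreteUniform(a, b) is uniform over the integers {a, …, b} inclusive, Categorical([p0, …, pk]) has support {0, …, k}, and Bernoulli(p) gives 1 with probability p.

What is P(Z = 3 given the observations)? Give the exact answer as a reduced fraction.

P(Z = 3 | obs) = 1/3

Enumerate traces; 16 have nonzero weight after conditioning:
  (Y=1, Z=2, W=2, X=0) weight 1/48
  (Y=1, Z=2, W=2, X=1) weight 1/48
  (Y=1, Z=2, W=2, X=2) weight 1/48
  (Y=1, Z=2, W=2, X=3) weight 1/48
  (Y=1, Z=3, W=1, X=0) weight 1/48
  (Y=1, Z=3, W=1, X=1) weight 1/48
  (Y=1, Z=3, W=1, X=2) weight 1/48
  (Y=1, Z=3, W=1, X=3) weight 1/48
  … 8 more
Group by Z:
  weight(Z=2) = 1/4
  weight(Z=3) = 1/8
Total weight = 1/4 + 1/8 = 3/8
P(Z=2 | obs) = 1/4 / 3/8 = 2/3
P(Z=3 | obs) = 1/8 / 3/8 = 1/3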